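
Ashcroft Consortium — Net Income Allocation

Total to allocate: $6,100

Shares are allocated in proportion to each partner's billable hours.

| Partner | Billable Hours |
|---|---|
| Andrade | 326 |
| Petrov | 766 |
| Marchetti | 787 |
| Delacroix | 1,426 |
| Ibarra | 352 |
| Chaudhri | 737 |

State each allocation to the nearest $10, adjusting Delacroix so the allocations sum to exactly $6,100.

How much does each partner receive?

Andrade: $450 | Petrov: $1,060 | Marchetti: $1,090 | Delacroix: $1,990 | Ibarra: $490 | Chaudhri: $1,020

Combined billable hours = 4,394.
Raw shares: Andrade 326/4,394 × $6,100 = 452.57; Petrov 766/4,394 × $6,100 = 1,063.40; Marchetti 787/4,394 × $6,100 = 1,092.56; Delacroix 1,426/4,394 × $6,100 = 1,979.65; Ibarra 352/4,394 × $6,100 = 488.67; Chaudhri 737/4,394 × $6,100 = 1,023.15.
At nearest $10: Andrade $450; Petrov $1,060; Marchetti $1,090; Delacroix $1,980; Ibarra $490; Chaudhri $1,020. Sum = $6,090.
Difference $6,100 − $6,090 = +$10 applied to Delacroix: Delacroix becomes $1,990.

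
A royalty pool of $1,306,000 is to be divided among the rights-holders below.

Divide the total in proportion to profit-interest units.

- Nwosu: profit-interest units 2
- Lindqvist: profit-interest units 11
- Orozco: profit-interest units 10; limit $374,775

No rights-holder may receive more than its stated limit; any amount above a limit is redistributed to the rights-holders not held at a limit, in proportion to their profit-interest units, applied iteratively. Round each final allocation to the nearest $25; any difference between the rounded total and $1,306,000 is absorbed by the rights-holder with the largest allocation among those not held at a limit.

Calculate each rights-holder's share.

Nwosu: $143,275 | Lindqvist: $787,950 | Orozco: $374,775

Combined profit-interest units = 23.
Pro-rata shares before constraints: Nwosu 113,565.22; Lindqvist 624,608.70; Orozco 567,826.09.
Capped: Orozco ($374,775); residual $931,225 reallocated over remaining profit-interest units 13.
Remaining shares: Nwosu 143,265.38 → $143,275; Lindqvist 787,959.62 → $787,950.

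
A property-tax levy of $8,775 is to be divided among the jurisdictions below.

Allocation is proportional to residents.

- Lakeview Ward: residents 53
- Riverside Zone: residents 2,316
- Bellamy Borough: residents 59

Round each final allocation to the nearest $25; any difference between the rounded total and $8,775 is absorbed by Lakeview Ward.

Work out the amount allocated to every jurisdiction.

Combined residents = 2,428.
Unrounded shares: Lakeview Ward 53/2,428 × $8,775 = 191.55; Riverside Zone 2,316/2,428 × $8,775 = 8,370.22; Bellamy Borough 59/2,428 × $8,775 = 213.23.
Rounded to nearest $25: Lakeview Ward $200; Riverside Zone $8,375; Bellamy Borough $225. Sum = $8,800.
Difference $8,775 − $8,800 = −$25 applied to Lakeview Ward: Lakeview Ward becomes $175.

Lakeview Ward: $175 | Riverside Zone: $8,375 | Bellamy Borough: $225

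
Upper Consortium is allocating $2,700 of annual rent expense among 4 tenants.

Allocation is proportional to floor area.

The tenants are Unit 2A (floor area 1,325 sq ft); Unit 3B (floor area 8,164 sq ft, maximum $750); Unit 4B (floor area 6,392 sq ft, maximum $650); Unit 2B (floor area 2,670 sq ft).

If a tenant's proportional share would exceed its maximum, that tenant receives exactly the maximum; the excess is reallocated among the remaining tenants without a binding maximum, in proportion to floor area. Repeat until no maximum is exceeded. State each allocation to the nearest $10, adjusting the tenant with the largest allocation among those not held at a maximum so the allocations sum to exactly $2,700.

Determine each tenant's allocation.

Combined floor area = 18,551.
Unconstrained shares: Unit 2A 192.85; Unit 3B 1,188.23; Unit 4B 930.32; Unit 2B 388.60.
Capped: Unit 3B ($750), Unit 4B ($650); remaining pool $1,300 reallocated over remaining floor area 3,995.
Redistributed shares: Unit 2A 431.16 → $430; Unit 2B 868.84 → $870.

Unit 2A: $430 · Unit 3B: $750 · Unit 4B: $650 · Unit 2B: $870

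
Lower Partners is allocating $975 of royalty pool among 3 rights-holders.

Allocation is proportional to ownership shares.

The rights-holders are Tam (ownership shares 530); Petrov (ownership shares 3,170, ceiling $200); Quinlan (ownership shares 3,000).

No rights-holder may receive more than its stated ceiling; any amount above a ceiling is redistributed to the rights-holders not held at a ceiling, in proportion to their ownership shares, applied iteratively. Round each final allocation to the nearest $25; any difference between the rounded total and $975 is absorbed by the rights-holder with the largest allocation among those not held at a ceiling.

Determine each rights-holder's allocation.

Ownership shares total: 6,700.
Proportional shares (ignoring caps): Tam 77.13; Petrov 461.31; Quinlan 436.57.
Capped: Petrov ($200); residual $775 reallocated over remaining ownership shares 3,530.
Remaining shares: Tam 116.36 → $125; Quinlan 658.64 → $650.

Tam: $125; Petrov: $200; Quinlan: $650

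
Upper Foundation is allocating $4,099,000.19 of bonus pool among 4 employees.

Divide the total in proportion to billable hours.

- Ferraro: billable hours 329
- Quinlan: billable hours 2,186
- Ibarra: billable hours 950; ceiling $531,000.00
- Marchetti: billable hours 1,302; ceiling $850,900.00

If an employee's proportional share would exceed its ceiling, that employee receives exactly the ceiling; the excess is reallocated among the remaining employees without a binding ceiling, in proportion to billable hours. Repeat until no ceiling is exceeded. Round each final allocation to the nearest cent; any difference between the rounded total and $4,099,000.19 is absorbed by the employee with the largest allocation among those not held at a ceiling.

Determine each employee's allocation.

Total billable hours = 4,767.
Pro-rata shares before constraints: Ferraro 282,897.2231; Quinlan 1,879,675.7741; Ibarra 816,876.4801; Marchetti 1,119,550.7127.
Cap binds for Ibarra ($531,000.00), Marchetti ($850,900.00); remaining pool $2,717,100.19 reallocated over remaining billable hours 2,515.
Remaining shares: Ferraro 355,437.7585 → $355,437.76; Quinlan 2,361,662.4315 → $2,361,662.43.

Ferraro: $355,437.76 · Quinlan: $2,361,662.43 · Ibarra: $531,000.00 · Marchetti: $850,900.00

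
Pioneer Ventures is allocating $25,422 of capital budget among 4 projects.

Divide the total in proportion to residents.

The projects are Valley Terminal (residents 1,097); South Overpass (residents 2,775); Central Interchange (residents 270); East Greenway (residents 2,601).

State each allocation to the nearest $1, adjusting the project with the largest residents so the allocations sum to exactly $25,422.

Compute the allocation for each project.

Valley Terminal: $4,136; South Overpass: $10,462; Central Interchange: $1,018; East Greenway: $9,806

Residents total: 1,097 + 2,775 + 270 + 2,601 = 6,743.
Proportional shares: Valley Terminal 4,135.83; South Overpass 10,462.12; Central Interchange 1,017.94; East Greenway 9,806.11.
Rounded to nearest $1: Valley Terminal $4,136; South Overpass $10,462; Central Interchange $1,018; East Greenway $9,806. Sum = $25,422.
No rounding difference to absorb.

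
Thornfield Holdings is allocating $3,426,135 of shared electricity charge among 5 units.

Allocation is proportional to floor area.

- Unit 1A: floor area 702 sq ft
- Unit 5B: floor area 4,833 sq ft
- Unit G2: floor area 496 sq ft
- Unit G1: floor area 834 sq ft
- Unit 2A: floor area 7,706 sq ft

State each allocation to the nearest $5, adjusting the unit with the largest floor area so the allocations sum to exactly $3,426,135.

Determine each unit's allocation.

Combined floor area = 702 + 4,833 + 496 + 834 + 7,706 = 14,571.
Unrounded shares: Unit 1A 165,063.95; Unit 5B 1,136,401.79; Unit G2 116,626.38; Unit G1 196,101.61; Unit 2A 1,811,941.27.
Rounded to nearest $5: Unit 1A $165,065; Unit 5B $1,136,400; Unit G2 $116,625; Unit G1 $196,100; Unit 2A $1,811,940. Sum = $3,426,130.
Difference $3,426,135 − $3,426,130 = +$5 applied to largest floor area (Unit 2A): Unit 2A becomes $1,811,945.

Unit 1A: $165,065 · Unit 5B: $1,136,400 · Unit G2: $116,625 · Unit G1: $196,100 · Unit 2A: $1,811,945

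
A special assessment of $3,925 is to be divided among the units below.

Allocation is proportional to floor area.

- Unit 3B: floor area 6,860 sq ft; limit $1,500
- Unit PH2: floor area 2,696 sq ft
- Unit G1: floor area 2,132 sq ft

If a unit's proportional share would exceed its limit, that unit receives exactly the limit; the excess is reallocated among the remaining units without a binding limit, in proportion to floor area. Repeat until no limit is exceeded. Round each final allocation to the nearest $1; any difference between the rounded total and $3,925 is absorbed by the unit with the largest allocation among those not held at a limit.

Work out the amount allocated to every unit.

Unit 3B: $1,500; Unit PH2: $1,354; Unit G1: $1,071

Total floor area = 11,688.
Unconstrained shares: Unit 3B 2,303.69; Unit PH2 905.36; Unit G1 715.96.
Cap binds for Unit 3B ($1,500); residual $2,425 reallocated over remaining floor area 4,828.
Remaining shares: Unit PH2 1,354.14 → $1,354; Unit G1 1,070.86 → $1,071.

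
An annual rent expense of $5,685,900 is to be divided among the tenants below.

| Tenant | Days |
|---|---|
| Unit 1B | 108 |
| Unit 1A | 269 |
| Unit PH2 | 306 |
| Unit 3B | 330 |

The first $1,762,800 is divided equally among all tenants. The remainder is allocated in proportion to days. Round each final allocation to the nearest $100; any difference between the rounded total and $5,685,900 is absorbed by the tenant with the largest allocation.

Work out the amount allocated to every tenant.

Equal tier: $1,762,800 ÷ 4 = $440,700 apiece.
Remainder $3,923,100 by days (total 1,013): Unit 1B 418,257.45 → $418,300; Unit 1A 1,041,770.88 → $1,041,800; Unit PH2 1,185,062.78 → $1,185,100; Unit 3B 1,278,008.88 → $1,278,000.
Rounding difference −$100 on remainder applied to Unit 3B.
Totals: Unit 1B $440,700 + $418,300 = $859,000; Unit 1A $440,700 + $1,041,800 = $1,482,500; Unit PH2 $440,700 + $1,185,100 = $1,625,800; Unit 3B $440,700 + $1,277,900 = $1,718,600.

Unit 1B: $859,000; Unit 1A: $1,482,500; Unit PH2: $1,625,800; Unit 3B: $1,718,600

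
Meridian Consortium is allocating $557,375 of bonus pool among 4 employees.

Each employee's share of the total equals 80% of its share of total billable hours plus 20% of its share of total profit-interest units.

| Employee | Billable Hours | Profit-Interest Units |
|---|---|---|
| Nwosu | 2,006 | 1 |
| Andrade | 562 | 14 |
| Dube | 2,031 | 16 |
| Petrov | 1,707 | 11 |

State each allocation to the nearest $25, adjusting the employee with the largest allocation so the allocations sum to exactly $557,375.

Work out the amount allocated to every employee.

Billable hours total 6,306; profit-interest units total 42.
Blended shares (80% billable hours + 20% profit-interest units): Nwosu 0.2592; Andrade 0.1380; Dube 0.3338; Petrov 0.2689.
Raw shares: Nwosu 144,499.30; Andrade 76,897.60; Dube 186,079.56; Petrov 149,898.55.
At nearest $25: Nwosu $144,500; Andrade $76,900; Dube $186,075; Petrov $149,900. Sum = $557,375.
No rounding difference to absorb.

Nwosu: $144,500 | Andrade: $76,900 | Dube: $186,075 | Petrov: $149,900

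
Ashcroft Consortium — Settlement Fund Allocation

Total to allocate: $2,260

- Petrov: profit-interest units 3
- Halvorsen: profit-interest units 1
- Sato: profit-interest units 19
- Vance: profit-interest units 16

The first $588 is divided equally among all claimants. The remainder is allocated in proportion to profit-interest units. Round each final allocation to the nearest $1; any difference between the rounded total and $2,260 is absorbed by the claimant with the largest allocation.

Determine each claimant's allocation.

Petrov: $276 · Halvorsen: $190 · Sato: $961 · Vance: $833

$588 shared equally gives $147 per claimant.
Remainder $1,672 by profit-interest units (total 39): Petrov 128.62 → $129; Halvorsen 42.87 → $43; Sato 814.56 → $815; Vance 685.95 → $686.
Rounding difference −$1 on remainder applied to Sato.
Totals: Petrov $147 + $129 = $276; Halvorsen $147 + $43 = $190; Sato $147 + $814 = $961; Vance $147 + $686 = $833.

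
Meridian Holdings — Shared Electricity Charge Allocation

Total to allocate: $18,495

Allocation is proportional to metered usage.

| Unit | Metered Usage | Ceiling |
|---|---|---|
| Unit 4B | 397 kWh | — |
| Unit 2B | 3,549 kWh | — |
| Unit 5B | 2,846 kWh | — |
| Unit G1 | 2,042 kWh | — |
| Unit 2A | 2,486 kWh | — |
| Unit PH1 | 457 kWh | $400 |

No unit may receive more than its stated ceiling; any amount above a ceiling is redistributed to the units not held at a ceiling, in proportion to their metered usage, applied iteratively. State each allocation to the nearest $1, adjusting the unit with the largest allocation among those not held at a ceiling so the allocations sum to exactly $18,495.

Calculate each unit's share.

Metered usage total: 11,777.
Unconstrained shares: Unit 4B 623.46; Unit 2B 5,573.47; Unit 5B 4,469.45; Unit G1 3,206.83; Unit 2A 3,904.10; Unit PH1 717.69.
Held at cap: Unit PH1 ($400); residual $18,095 reallocated over remaining metered usage 11,320.
Shares after redistribution: Unit 4B 634.60 → $635; Unit 2B 5,673.07 → $5,673; Unit 5B 4,549.33 → $4,549; Unit G1 3,264.13 → $3,264; Unit 2A 3,973.87 → $3,974.

Unit 4B: $635; Unit 2B: $5,673; Unit 5B: $4,549; Unit G1: $3,264; Unit 2A: $3,974; Unit PH1: $400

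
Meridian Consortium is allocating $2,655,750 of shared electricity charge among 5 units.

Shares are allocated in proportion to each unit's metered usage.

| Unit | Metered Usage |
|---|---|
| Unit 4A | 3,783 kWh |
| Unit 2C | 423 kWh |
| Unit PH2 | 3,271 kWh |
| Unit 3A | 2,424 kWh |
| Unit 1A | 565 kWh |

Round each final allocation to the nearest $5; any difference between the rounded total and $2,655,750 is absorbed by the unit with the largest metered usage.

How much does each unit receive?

Total metered usage = 10,466.
Unrounded shares: Unit 4A 3,783/10,466 × $2,655,750 = 959,937.15; Unit 2C 423/10,466 × $2,655,750 = 107,336.35; Unit PH2 3,271/10,466 × $2,655,750 = 830,017.03; Unit 3A 2,424/10,466 × $2,655,750 = 615,090.58; Unit 1A 565/10,466 × $2,655,750 = 143,368.88.
After rounding ($5): Unit 4A $959,935; Unit 2C $107,335; Unit PH2 $830,015; Unit 3A $615,090; Unit 1A $143,370. Sum = $2,655,745.
Difference $2,655,750 − $2,655,745 = +$5 applied to largest metered usage (Unit 4A): Unit 4A becomes $959,940.

Unit 4A: $959,940 · Unit 2C: $107,335 · Unit PH2: $830,015 · Unit 3A: $615,090 · Unit 1A: $143,370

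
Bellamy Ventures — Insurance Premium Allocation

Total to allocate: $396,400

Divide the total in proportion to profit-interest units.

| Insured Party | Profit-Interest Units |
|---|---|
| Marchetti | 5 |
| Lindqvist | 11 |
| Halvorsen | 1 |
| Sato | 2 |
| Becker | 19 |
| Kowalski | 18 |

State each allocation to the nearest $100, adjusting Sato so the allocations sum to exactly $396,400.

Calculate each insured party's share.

Marchetti: $35,400 · Lindqvist: $77,900 · Halvorsen: $7,100 · Sato: $14,100 · Becker: $134,500 · Kowalski: $127,400

Profit-interest units total: 56.
Unrounded shares: Marchetti 5/56 × $396,400 = 35,392.86; Lindqvist 11/56 × $396,400 = 77,864.29; Halvorsen 1/56 × $396,400 = 7,078.57; Sato 2/56 × $396,400 = 14,157.14; Becker 19/56 × $396,400 = 134,492.86; Kowalski 18/56 × $396,400 = 127,414.29.
After rounding ($100): Marchetti $35,400; Lindqvist $77,900; Halvorsen $7,100; Sato $14,200; Becker $134,500; Kowalski $127,400. Sum = $396,500.
Difference $396,400 − $396,500 = −$100 applied to Sato: Sato becomes $14,100.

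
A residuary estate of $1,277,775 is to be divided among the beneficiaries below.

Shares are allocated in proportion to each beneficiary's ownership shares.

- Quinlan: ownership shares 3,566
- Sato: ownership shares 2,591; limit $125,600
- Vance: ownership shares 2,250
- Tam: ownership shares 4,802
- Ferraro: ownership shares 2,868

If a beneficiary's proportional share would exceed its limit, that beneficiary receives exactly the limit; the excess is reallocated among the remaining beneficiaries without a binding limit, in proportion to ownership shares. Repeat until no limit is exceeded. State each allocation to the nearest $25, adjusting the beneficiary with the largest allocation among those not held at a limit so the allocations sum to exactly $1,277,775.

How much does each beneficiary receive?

Total ownership shares = 16,077.
Proportional shares (ignoring caps): Quinlan 283,420.14; Sato 205,928.66; Vance 178,826.51; Tam 381,655.50; Ferraro 227,944.19.
Capped: Sato ($125,600); residual $1,152,175 reallocated over remaining ownership shares 13,486.
Remaining shares: Quinlan 304,660.84 → $304,650; Vance 192,228.51 → $192,225; Tam 410,258.37 → $410,250; Ferraro 245,027.28 → $245,025.
Rounding difference +$25 applied to Tam → $410,275.

Quinlan: $304,650 | Sato: $125,600 | Vance: $192,225 | Tam: $410,275 | Ferraro: $245,025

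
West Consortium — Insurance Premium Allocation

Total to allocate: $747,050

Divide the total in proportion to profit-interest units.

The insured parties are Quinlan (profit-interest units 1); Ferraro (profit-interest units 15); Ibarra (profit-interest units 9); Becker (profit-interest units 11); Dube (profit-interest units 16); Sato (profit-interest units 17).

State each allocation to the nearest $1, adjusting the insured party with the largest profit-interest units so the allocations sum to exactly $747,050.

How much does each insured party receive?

Profit-interest units total: 1 + 15 + 9 + 11 + 16 + 17 = 69.
Raw shares: Quinlan 10,826.81; Ferraro 162,402.17; Ibarra 97,441.30; Becker 119,094.93; Dube 173,228.99; Sato 184,055.80.
After rounding ($1): Quinlan $10,827; Ferraro $162,402; Ibarra $97,441; Becker $119,095; Dube $173,229; Sato $184,056. Sum = $747,050.
Sum already equals the total — no adjustment.

Quinlan: $10,827; Ferraro: $162,402; Ibarra: $97,441; Becker: $119,095; Dube: $173,229; Sato: $184,056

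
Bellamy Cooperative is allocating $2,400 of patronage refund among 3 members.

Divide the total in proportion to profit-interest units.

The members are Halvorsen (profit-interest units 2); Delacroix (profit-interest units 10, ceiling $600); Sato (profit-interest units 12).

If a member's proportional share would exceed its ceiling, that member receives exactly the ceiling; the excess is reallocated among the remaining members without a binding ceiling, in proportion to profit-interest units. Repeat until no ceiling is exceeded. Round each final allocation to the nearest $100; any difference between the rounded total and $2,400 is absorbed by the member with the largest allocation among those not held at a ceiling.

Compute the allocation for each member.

Halvorsen: $300 | Delacroix: $600 | Sato: $1,500

Profit-interest units total: 24.
Proportional shares (ignoring caps): Halvorsen 200.00; Delacroix 1,000.00; Sato 1,200.00.
Capped: Delacroix ($600); remaining pool $1,800 reallocated over remaining profit-interest units 14.
Remaining shares: Halvorsen 257.14 → $300; Sato 1,542.86 → $1,500.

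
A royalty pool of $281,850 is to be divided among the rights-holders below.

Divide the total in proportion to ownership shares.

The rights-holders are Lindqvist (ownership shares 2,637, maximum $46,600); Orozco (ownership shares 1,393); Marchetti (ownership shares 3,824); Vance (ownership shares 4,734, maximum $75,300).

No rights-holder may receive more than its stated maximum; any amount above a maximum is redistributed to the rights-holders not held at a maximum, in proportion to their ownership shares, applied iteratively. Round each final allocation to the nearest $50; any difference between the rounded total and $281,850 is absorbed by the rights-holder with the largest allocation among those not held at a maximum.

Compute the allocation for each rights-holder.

Ownership shares total: 12,588.
Unconstrained shares: Lindqvist 59,043.41; Orozco 31,189.79; Marchetti 85,620.78; Vance 105,996.02.
Capped: Lindqvist ($46,600), Vance ($75,300); residual $159,950 reallocated over remaining ownership shares 5,217.
Remaining shares: Orozco 42,708.52 → $42,700; Marchetti 117,241.48 → $117,250.

Lindqvist: $46,600; Orozco: $42,700; Marchetti: $117,250; Vance: $75,300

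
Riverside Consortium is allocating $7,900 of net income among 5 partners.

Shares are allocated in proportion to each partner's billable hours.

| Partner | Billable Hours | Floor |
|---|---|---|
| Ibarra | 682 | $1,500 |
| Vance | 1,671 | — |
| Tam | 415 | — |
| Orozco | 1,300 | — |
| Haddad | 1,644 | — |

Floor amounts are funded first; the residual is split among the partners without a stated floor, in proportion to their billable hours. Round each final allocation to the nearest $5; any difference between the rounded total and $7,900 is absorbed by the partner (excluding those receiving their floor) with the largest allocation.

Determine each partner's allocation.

Ibarra: $1,500 | Vance: $2,125 | Tam: $530 | Orozco: $1,655 | Haddad: $2,090

Minimums first: Ibarra $1,500. Remaining pool $6,400.
Remaining pool split over remaining billable hours 5,030: Vance 2,126.12 → $2,125; Tam 528.03 → $530; Orozco 1,654.08 → $1,655; Haddad 2,091.77 → $2,090.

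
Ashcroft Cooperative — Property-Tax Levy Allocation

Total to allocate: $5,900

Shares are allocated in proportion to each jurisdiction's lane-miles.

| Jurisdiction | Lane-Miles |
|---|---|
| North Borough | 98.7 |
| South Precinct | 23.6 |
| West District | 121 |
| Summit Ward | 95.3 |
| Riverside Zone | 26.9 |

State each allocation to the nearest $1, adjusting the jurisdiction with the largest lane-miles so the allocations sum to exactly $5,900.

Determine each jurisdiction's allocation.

North Borough: $1,593; South Precinct: $381; West District: $1,954; Summit Ward: $1,538; Riverside Zone: $434

Combined lane-miles = 98.7 + 23.6 + 121 + 95.3 + 26.9 = 365.5.
Raw shares: North Borough 1,593.24; South Precinct 380.96; West District 1,953.21; Summit Ward 1,538.36; Riverside Zone 434.23.
After rounding ($1): North Borough $1,593; South Precinct $381; West District $1,953; Summit Ward $1,538; Riverside Zone $434. Sum = $5,899.
Difference $5,900 − $5,899 = +$1 applied to largest lane-miles (West District): West District becomes $1,954.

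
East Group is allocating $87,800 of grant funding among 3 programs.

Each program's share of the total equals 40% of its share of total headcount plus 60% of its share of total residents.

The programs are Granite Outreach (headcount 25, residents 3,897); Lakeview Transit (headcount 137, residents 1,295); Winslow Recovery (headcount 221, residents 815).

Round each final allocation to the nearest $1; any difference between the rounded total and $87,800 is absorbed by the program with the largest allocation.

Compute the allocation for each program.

Totals — headcount 383, residents 6,007.
Combined weights (40% headcount + 60% residents): Granite Outreach 0.4154; Lakeview Transit 0.2724; Winslow Recovery 0.3122.
Pro-rata amounts: Granite Outreach 36,468.22; Lakeview Transit 23,919.36; Winslow Recovery 27,412.43.
At nearest $1: Granite Outreach $36,468; Lakeview Transit $23,919; Winslow Recovery $27,412. Sum = $87,799.
Difference $87,800 − $87,799 = +$1 applied to largest allocation (Granite Outreach): Granite Outreach becomes $36,469.

Granite Outreach: $36,469; Lakeview Transit: $23,919; Winslow Recovery: $27,412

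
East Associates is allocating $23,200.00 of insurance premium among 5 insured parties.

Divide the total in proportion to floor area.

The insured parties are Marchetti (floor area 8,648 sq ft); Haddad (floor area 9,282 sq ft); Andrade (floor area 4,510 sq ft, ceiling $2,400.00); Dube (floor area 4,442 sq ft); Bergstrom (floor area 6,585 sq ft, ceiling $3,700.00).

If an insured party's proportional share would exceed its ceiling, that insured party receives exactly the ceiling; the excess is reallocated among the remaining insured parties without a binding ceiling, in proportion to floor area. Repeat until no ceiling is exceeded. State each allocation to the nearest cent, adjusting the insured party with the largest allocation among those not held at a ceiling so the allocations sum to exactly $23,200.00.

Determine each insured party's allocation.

Sum of floor area: 33,467.
Pro-rata shares before constraints: Marchetti 5,994.9682; Haddad 6,434.4698; Andrade 3,126.4230; Dube 3,079.2841; Bergstrom 4,564.8549.
Cap binds for Andrade ($2,400.00), Bergstrom ($3,700.00); remaining pool $17,100.00 reallocated over remaining floor area 22,372.
Shares after redistribution: Marchetti 6,610.0840 → $6,610.08; Haddad 7,094.6809 → $7,094.68; Dube 3,395.2351 → $3,395.24.

Marchetti: $6,610.08 · Haddad: $7,094.68 · Andrade: $2,400.00 · Dube: $3,395.24 · Bergstrom: $3,700.00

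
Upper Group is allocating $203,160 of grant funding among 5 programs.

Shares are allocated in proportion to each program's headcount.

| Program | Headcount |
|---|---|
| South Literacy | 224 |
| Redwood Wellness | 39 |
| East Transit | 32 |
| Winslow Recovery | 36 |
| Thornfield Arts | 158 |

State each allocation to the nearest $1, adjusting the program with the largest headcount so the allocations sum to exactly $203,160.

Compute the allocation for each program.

South Literacy: $93,062; Redwood Wellness: $16,203; East Transit: $13,295; Winslow Recovery: $14,957; Thornfield Arts: $65,643

Sum of headcount: 224 + 39 + 32 + 36 + 158 = 489.
Proportional shares: South Literacy 93,063.07; Redwood Wellness 16,202.94; East Transit 13,294.72; Winslow Recovery 14,956.56; Thornfield Arts 65,642.70.
At nearest $1: South Literacy $93,063; Redwood Wellness $16,203; East Transit $13,295; Winslow Recovery $14,957; Thornfield Arts $65,643. Sum = $203,161.
Difference $203,160 − $203,161 = −$1 applied to largest headcount (South Literacy): South Literacy becomes $93,062.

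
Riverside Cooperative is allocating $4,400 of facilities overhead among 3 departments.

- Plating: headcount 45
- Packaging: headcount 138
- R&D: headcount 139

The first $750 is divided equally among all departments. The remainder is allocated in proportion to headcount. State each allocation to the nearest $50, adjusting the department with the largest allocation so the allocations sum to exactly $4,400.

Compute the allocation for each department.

First tranche $750 split equally: $250 each.
Remainder $3,650 by headcount (total 322): Plating 510.09 → $500; Packaging 1,564.29 → $1,550; R&D 1,575.62 → $1,600.
Totals: Plating $250 + $500 = $750; Packaging $250 + $1,550 = $1,800; R&D $250 + $1,600 = $1,850.

Plating: $750; Packaging: $1,800; R&D: $1,850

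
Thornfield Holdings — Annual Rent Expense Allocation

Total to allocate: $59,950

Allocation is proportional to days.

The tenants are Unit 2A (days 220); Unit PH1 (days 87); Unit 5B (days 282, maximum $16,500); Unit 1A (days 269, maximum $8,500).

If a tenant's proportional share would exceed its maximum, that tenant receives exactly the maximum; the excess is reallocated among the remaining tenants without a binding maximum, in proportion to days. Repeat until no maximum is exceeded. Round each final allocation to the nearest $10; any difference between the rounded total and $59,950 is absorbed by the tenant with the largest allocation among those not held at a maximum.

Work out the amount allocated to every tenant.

Unit 2A: $25,050; Unit PH1: $9,900; Unit 5B: $16,500; Unit 1A: $8,500

Combined days = 858.
Proportional shares (ignoring caps): Unit 2A 15,371.79; Unit PH1 6,078.85; Unit 5B 19,703.85; Unit 1A 18,795.51.
Held at cap: Unit 5B ($16,500), Unit 1A ($8,500); residual $34,950 reallocated over remaining days 307.
Shares after redistribution: Unit 2A 25,045.60 → $25,050; Unit PH1 9,904.40 → $9,900.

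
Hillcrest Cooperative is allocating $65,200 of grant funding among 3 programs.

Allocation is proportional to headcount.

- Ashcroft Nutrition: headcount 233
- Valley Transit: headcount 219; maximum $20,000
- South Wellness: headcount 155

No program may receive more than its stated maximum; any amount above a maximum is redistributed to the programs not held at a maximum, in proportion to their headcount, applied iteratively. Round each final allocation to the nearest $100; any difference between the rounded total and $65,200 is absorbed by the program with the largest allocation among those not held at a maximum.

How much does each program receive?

Ashcroft Nutrition: $27,100; Valley Transit: $20,000; South Wellness: $18,100

Headcount total: 607.
Pro-rata shares before constraints: Ashcroft Nutrition 25,027.35; Valley Transit 23,523.56; South Wellness 16,649.09.
Held at cap: Valley Transit ($20,000); balance $45,200 reallocated over remaining headcount 388.
Shares after redistribution: Ashcroft Nutrition 27,143.30 → $27,100; South Wellness 18,056.70 → $18,100.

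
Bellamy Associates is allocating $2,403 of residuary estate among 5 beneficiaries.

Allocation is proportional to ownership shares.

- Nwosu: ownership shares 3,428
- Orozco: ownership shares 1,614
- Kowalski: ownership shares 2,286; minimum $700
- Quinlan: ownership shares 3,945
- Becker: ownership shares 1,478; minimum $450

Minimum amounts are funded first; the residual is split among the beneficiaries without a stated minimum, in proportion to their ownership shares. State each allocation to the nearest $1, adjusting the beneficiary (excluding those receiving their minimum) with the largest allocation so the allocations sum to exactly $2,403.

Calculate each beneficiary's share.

Minimums first: Kowalski $700; Becker $450. Balance $1,253.
Balance split over remaining ownership shares 8,987: Nwosu 477.94 → $478; Orozco 225.03 → $225; Quinlan 550.03 → $550.

Nwosu: $478; Orozco: $225; Kowalski: $700; Quinlan: $550; Becker: $450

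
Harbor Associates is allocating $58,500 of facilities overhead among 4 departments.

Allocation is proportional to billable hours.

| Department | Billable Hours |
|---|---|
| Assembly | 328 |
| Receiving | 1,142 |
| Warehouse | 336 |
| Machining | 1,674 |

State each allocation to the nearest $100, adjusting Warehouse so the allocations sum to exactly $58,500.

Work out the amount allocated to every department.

Assembly: $5,500; Receiving: $19,200; Warehouse: $5,700; Machining: $28,100

Total billable hours = 3,480.
Unrounded shares: Assembly 328/3,480 × $58,500 = 5,513.79; Receiving 1,142/3,480 × $58,500 = 19,197.41; Warehouse 336/3,480 × $58,500 = 5,648.28; Machining 1,674/3,480 × $58,500 = 28,140.52.
After rounding ($100): Assembly $5,500; Receiving $19,200; Warehouse $5,600; Machining $28,100. Sum = $58,400.
Difference $58,500 − $58,400 = +$100 applied to Warehouse: Warehouse becomes $5,700.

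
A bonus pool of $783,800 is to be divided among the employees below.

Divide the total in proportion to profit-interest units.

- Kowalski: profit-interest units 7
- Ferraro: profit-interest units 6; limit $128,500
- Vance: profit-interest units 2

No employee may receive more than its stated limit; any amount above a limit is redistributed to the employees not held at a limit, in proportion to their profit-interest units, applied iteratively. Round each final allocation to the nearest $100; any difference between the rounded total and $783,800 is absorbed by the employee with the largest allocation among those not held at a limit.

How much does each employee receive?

Sum of profit-interest units: 15.
Pro-rata shares before constraints: Kowalski 365,773.33; Ferraro 313,520.00; Vance 104,506.67.
Held at cap: Ferraro ($128,500); remaining pool $655,300 reallocated over remaining profit-interest units 9.
Shares after redistribution: Kowalski 509,677.78 → $509,700; Vance 145,622.22 → $145,600.

Kowalski: $509,700 · Ferraro: $128,500 · Vance: $145,600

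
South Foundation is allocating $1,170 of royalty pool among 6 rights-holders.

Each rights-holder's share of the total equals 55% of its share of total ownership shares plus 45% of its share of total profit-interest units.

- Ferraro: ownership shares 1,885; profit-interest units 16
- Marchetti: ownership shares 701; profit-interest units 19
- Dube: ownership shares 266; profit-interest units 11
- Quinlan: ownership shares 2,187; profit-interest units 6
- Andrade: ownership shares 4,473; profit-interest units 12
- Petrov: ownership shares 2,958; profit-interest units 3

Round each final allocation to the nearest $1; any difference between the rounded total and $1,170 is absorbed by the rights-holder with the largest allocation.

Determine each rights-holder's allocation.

Ownership shares total 12,470; profit-interest units total 67.
Combined weights (55% ownership shares + 45% profit-interest units): Ferraro 0.1906; Marchetti 0.1585; Dube 0.0856; Quinlan 0.1368; Andrade 0.2779; Petrov 0.1506.
Raw shares: Ferraro 223.00; Marchetti 185.48; Dube 100.17; Quinlan 160.01; Andrade 325.12; Petrov 176.22.
Rounded to nearest $1: Ferraro $223; Marchetti $185; Dube $100; Quinlan $160; Andrade $325; Petrov $176. Sum = $1,169.
Difference $1,170 − $1,169 = +$1 applied to largest allocation (Andrade): Andrade becomes $326.

Ferraro: $223; Marchetti: $185; Dube: $100; Quinlan: $160; Andrade: $326; Petrov: $176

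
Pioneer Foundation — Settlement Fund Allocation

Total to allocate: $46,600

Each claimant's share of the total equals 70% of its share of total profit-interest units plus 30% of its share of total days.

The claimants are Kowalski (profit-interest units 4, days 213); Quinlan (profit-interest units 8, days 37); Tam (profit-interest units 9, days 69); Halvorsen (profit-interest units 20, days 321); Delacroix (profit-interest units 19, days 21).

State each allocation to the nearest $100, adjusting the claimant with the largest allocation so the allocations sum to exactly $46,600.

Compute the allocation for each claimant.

Kowalski: $6,700; Quinlan: $5,100; Tam: $6,400; Halvorsen: $17,600; Delacroix: $10,800

Profit-interest units total 60; days total 661.
Blended shares (70% profit-interest units + 30% days): Kowalski 0.1433; Quinlan 0.1101; Tam 0.1363; Halvorsen 0.3790; Delacroix 0.2312.
Pro-rata amounts: Kowalski 6,679.57; Quinlan 5,131.87; Tam 6,352.33; Halvorsen 17,662.41; Delacroix 10,773.81.
At nearest $100: Kowalski $6,700; Quinlan $5,100; Tam $6,400; Halvorsen $17,700; Delacroix $10,800. Sum = $46,700.
Difference $46,600 − $46,700 = −$100 applied to largest allocation (Halvorsen): Halvorsen becomes $17,600.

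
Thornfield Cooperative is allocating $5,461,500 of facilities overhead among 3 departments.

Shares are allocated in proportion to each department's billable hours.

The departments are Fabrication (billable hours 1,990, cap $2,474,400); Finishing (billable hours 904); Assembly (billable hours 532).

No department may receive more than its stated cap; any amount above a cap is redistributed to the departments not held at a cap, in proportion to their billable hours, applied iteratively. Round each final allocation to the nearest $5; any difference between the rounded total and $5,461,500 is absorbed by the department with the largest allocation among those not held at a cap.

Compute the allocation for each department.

Sum of billable hours: 3,426.
Unconstrained shares: Fabrication 3,172,324.87; Finishing 1,441,096.32; Assembly 848,078.81.
Capped: Fabrication ($2,474,400); residual $2,987,100 reallocated over remaining billable hours 1,436.
Redistributed shares: Finishing 1,880,458.50 → $1,880,460; Assembly 1,106,641.50 → $1,106,640.

Fabrication: $2,474,400 · Finishing: $1,880,460 · Assembly: $1,106,640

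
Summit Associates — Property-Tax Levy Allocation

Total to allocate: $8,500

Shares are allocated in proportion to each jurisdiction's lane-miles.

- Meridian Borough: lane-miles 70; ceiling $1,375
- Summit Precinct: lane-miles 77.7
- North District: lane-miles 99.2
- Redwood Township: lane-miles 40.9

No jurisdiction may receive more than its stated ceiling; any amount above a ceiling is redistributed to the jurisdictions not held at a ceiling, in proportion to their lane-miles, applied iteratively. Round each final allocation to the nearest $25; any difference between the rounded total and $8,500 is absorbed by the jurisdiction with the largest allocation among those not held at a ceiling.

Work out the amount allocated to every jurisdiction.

Meridian Borough: $1,375 | Summit Precinct: $2,550 | North District: $3,225 | Redwood Township: $1,350

Sum of lane-miles: 287.8.
Unconstrained shares: Meridian Borough 2,067.41; Summit Precinct 2,294.82; North District 2,929.81; Redwood Township 1,207.96.
Cap binds for Meridian Borough ($1,375); balance $7,125 reallocated over remaining lane-miles 217.8.
Shares after redistribution: Summit Precinct 2,541.84 → $2,550; North District 3,245.18 → $3,250; Redwood Township 1,337.98 → $1,350.
Rounding difference −$25 applied to North District → $3,225.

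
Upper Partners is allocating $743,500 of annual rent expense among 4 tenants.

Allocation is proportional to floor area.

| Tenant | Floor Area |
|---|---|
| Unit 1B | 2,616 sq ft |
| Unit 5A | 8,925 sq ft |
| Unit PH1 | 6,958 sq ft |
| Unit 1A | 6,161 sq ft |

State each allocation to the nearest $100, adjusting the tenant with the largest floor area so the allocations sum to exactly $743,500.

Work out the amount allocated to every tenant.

Unit 1B: $78,900 · Unit 5A: $269,000 · Unit PH1: $209,800 · Unit 1A: $185,800

Sum of floor area: 24,660.
Proportional shares: Unit 1B 2,616/24,660 × $743,500 = 78,872.51; Unit 5A 8,925/24,660 × $743,500 = 269,089.11; Unit PH1 6,958/24,660 × $743,500 = 209,783.98; Unit 1A 6,161/24,660 × $743,500 = 185,754.40.
Rounded to nearest $100: Unit 1B $78,900; Unit 5A $269,100; Unit PH1 $209,800; Unit 1A $185,800. Sum = $743,600.
Difference $743,500 − $743,600 = −$100 applied to largest floor area (Unit 5A): Unit 5A becomes $269,000.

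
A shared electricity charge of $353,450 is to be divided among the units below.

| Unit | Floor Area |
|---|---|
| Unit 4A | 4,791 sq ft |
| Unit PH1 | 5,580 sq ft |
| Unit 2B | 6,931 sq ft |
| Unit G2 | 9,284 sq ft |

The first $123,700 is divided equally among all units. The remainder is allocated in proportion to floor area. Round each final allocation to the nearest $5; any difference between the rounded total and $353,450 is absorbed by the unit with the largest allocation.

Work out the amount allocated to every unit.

$123,700 shared equally gives $30,925 per unit.
Remainder $229,750 by floor area (total 26,586): Unit 4A 41,402.70 → $41,405; Unit PH1 48,221.06 → $48,220; Unit 2B 59,896.08 → $59,895; Unit G2 80,230.16 → $80,230.
Totals: Unit 4A $30,925 + $41,405 = $72,330; Unit PH1 $30,925 + $48,220 = $79,145; Unit 2B $30,925 + $59,895 = $90,820; Unit G2 $30,925 + $80,230 = $111,155.

Unit 4A: $72,330 · Unit PH1: $79,145 · Unit 2B: $90,820 · Unit G2: $111,155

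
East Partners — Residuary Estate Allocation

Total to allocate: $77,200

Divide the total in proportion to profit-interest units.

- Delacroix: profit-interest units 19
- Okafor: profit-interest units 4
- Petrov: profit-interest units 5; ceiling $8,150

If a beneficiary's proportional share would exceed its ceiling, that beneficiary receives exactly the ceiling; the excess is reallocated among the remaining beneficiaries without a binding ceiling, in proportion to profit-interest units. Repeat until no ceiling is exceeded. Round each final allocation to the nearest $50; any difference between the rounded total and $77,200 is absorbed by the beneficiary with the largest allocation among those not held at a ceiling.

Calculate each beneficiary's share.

Delacroix: $57,050; Okafor: $12,000; Petrov: $8,150

Total profit-interest units = 28.
Pro-rata shares before constraints: Delacroix 52,385.71; Okafor 11,028.57; Petrov 13,785.71.
Cap binds for Petrov ($8,150); remaining pool $69,050 reallocated over remaining profit-interest units 23.
Remaining shares: Delacroix 57,041.30 → $57,050; Okafor 12,008.70 → $12,000.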